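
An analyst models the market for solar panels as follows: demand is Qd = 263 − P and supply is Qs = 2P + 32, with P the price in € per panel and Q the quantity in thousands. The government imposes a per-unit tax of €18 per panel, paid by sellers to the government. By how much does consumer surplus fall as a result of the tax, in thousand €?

Consumer surplus falls by €2160 thousand.

Without the tax, 263 − P = 2P + 32 gives 3P = 231, so P* = €77 and Q* = 186.
With the tax collected from sellers, supply shifts: Qs = 2(P − 18) + 32.
New equilibrium: consumers pay €89, sellers receive €71, Q = 174. (Wedge: Pb − Ps = 18.)
ΔCS is the trapezoid between Q = 174 and Q = 186 of height €12: ½ · (186 + 174) · 12 = €2160.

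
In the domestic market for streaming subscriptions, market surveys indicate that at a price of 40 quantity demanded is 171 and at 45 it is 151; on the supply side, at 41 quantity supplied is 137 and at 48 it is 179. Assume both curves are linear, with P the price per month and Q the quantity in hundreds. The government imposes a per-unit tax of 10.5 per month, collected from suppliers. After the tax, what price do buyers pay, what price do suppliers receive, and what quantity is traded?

Buyers pay 50.3; suppliers receive 39.8; quantity = 129.8.

Demand slope: (151 − 171)/(45 − 40) = -4, so Qd = 331 − 4P.
Supply slope: (179 − 137)/(48 − 41) = 6, so Qs = 6P − 109.
Without the tax, 331 − 4P = 6P − 109 gives 10P = 440, so P* = 44 and Q* = 155.
With the tax collected from suppliers, supply shifts: Qs = 6(P − 10.5) − 109.
New equilibrium: buyers pay 50.3, suppliers receive 39.8, Q = 129.8. (Wedge: Pb − Ps = 10.5.)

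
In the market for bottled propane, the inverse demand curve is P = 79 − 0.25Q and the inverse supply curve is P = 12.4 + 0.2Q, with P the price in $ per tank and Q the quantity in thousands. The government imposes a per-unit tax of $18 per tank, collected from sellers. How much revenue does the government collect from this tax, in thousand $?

Tax revenue = $1944 thousand.

Inverting to Q(P) form: Qd = 316 − 4P; Qs = 5P − 62.
Before the tax: set 316 − 4P = 5P − 62 → P* = $42, Q* = 148.
With the tax collected from sellers, supply shifts: Qs = 5(P − 18) − 62.
Solving gives Q = 108 with buyers paying $52 and sellers receiving $34 (the $18 wedge).
Revenue = t · Q = 18 · 108 = $1944.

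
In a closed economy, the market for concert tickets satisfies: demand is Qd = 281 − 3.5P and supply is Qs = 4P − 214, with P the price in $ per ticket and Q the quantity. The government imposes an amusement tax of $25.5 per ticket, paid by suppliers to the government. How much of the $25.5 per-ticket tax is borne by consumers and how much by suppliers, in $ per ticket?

Consumers bear $13.6 per ticket; suppliers bear $11.9 per ticket.

Without the tax, 281 − 3.5P = 4P − 214 gives 7.5P = 495, so P* = $66 and Q* = 50.
With the tax collected from suppliers, supply shifts: Qs = 4(P − 25.5) − 214.
Solving gives Q = 2.4 with consumers paying $79.6 and suppliers receiving $54.1 (the $25.5 wedge).
Burden on consumers: $13.6; on suppliers: $11.9. (They sum to $25.5.)
The less price-elastic side of the market bears the larger share of a per-unit tax.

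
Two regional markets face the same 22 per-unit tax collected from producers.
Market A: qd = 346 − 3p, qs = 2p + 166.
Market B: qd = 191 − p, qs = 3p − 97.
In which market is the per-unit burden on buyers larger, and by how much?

Market B, by 7.7.

Market A: pre-tax p* = 36, q* = 238; post-tax q = 211.6; per-unit burden on buyers = 8.8.
Market B: pre-tax p* = 72, q* = 119; post-tax q = 102.5; per-unit burden on buyers = 16.5.
Difference: 8.8 vs 16.5 → market B is larger by 7.7.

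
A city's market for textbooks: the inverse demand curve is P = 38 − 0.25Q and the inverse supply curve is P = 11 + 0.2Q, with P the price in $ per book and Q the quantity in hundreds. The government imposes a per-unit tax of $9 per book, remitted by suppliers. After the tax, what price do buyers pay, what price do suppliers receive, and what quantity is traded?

Inverting to Q(P) form: Qd = 152 − 4P; Qs = 5P − 55.
Without the tax, 152 − 4P = 5P − 55 gives 9P = 207, so P* = $23 and Q* = 60.
With the tax collected from suppliers, supply shifts: Qs = 5(P − 9) − 55.
Solving gives Q = 40 with buyers paying $28 and suppliers receiving $19 (the $9 wedge).

Buyers pay $28; suppliers receive $19; quantity = 40.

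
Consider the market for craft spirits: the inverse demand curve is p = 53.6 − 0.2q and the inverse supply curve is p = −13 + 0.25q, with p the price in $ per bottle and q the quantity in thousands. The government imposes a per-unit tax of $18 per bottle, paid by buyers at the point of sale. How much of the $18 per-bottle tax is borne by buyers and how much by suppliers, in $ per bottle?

Inverting to q(p) form: qd = 268 − 5p; qs = 4p + 52.
Before the tax: set 268 − 5p = 4p + 52 → p* = $24, q* = 148.
With the tax collected from buyers, demand (in seller-price terms) shifts: qd = 268 − 5(p + 18).
Solving gives q = 108 with buyers paying $32 and suppliers receiving $14 (the $18 wedge).
Burden on buyers: $8; on suppliers: $10. (They sum to $18.)
The less price-elastic side of the market bears the larger share of a per-unit tax.

Buyers bear $8 per bottle; suppliers bear $10 per bottle.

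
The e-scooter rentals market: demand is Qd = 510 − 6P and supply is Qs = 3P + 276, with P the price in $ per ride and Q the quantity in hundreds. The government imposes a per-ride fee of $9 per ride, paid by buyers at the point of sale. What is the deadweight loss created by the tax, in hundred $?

Without the tax, 510 − 6P = 3P + 276 gives 9P = 234, so P* = $26 and Q* = 354.
With the tax collected from buyers, demand (in seller-price terms) shifts: Qd = 510 − 6(P + 9).
New equilibrium: buyers pay $29, producers receive $20, Q = 336. (Wedge: Pb − Ps = 9.)
Quantity falls by |ΔQ| = |354 − 336| = 18.
DWL = ½ · t · |ΔQ| = ½ · 9 · 18 = $81.

Deadweight loss = $81 hundred.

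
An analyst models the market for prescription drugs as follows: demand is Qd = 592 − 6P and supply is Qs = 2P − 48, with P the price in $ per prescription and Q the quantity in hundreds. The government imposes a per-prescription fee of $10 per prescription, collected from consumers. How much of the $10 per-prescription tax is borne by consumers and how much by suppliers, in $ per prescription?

Before the tax: set 592 − 6P = 2P − 48 → P* = $80, Q* = 112.
With the tax collected from consumers, demand (in seller-price terms) shifts: Qd = 592 − 6(P + 10).
Solving gives Q = 97 with consumers paying $82.5 and suppliers receiving $72.5 (the $10 wedge).
Burden on consumers: $2.5; on suppliers: $7.5. (They sum to $10.)

Consumers bear $2.5 per prescription; suppliers bear $7.5 per prescription.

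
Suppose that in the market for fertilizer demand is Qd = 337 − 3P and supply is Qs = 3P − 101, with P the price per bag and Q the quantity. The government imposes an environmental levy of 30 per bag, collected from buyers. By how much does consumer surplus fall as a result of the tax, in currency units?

Without the tax, 337 − 3P = 3P − 101 gives 6P = 438, so P* = 73 and Q* = 118.
With the tax collected from buyers, demand (in seller-price terms) shifts: Qd = 337 − 3(P + 30).
New equilibrium: buyers pay 88, producers receive 58, Q = 73. (Wedge: Pb − Ps = 30.)
ΔCS is the trapezoid between Q = 73 and Q = 118 of height 15: ½ · (118 + 73) · 15 = 1432.5.

Consumer surplus falls by 1432.5.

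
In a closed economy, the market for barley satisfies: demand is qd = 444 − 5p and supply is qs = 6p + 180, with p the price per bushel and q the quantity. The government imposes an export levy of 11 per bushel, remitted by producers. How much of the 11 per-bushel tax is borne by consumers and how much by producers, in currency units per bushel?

Before the tax: set 444 − 5p = 6p + 180 → p* = 24, q* = 324.
With the tax collected from producers, supply shifts: qs = 6(p − 11) + 180.
Solving gives q = 294 with consumers paying 30 and producers receiving 19 (the 11 wedge).
Burden on consumers: 6; on producers: 5. (They sum to 11.)
The less price-elastic side of the market bears the larger share of a per-unit tax.

Consumers bear 6 per bushel; producers bear 5 per bushel.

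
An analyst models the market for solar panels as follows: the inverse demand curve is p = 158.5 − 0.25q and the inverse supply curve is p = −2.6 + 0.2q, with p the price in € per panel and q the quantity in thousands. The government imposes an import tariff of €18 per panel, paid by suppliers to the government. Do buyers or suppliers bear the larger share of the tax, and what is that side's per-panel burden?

Rewrite in direct form: qd = 634 − 4p and qs = 5p + 13.
Before the tax: set 634 − 4p = 5p + 13 → p* = €69, q* = 358.
With the tax collected from suppliers, supply shifts: qs = 5(p − 18) + 13.
New equilibrium: buyers pay €79, suppliers receive €61, q = 318. (Wedge: pb − ps = 18.)
Per-panel burden: buyers €10, suppliers €8.
Buyers take the larger share because demand is less price-elastic here (demand slope 4 vs supply slope 5).

Buyers bear the larger share: €10 per panel.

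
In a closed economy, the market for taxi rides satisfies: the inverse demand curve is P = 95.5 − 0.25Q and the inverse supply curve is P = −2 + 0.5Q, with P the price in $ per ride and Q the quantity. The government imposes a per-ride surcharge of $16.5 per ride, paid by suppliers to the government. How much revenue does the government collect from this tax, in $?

Inverting to Q(P) form: Qd = 382 − 4P; Qs = 2P + 4.
Before the tax: set 382 − 4P = 2P + 4 → P* = $63, Q* = 130.
With the tax collected from suppliers, supply shifts: Qs = 2(P − 16.5) + 4.
Solving gives Q = 108 with buyers paying $68.5 and suppliers receiving $52 (the $16.5 wedge).
Revenue = t · Q = 16.5 · 108 = $1782.

Tax revenue = $1782.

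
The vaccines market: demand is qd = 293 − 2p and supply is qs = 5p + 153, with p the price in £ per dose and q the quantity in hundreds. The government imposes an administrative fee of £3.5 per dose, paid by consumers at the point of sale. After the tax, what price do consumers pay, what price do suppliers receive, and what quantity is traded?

Consumers pay £22.5; suppliers receive £19; quantity = 248.

Without the tax, 293 − 2p = 5p + 153 gives 7p = 140, so p* = £20 and q* = 253.
With the tax collected from consumers, demand (in seller-price terms) shifts: qd = 293 − 2(p + 3.5).
Solving gives q = 248 with consumers paying £22.5 and suppliers receiving £19 (the £3.5 wedge).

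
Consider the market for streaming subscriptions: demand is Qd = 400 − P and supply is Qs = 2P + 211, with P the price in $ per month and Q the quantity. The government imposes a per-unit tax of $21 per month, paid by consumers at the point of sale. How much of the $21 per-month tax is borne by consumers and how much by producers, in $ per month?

Before the tax: set 400 − P = 2P + 211 → P* = $63, Q* = 337.
With the tax collected from consumers, demand (in seller-price terms) shifts: Qd = 400 − (P + 21).
New equilibrium: consumers pay $77, producers receive $56, Q = 323. (Wedge: Pb − Ps = 21.)
Burden on consumers: $14; on producers: $7. (They sum to $21.)

Consumers bear $14 per month; producers bear $7 per month.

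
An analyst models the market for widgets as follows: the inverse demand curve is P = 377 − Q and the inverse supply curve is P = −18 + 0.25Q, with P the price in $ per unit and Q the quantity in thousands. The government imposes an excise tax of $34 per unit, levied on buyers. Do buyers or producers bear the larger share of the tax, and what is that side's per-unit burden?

Rewrite in direct form: Qd = 377 − P and Qs = 4P + 72.
Without the tax, 377 − P = 4P + 72 gives 5P = 305, so P* = $61 and Q* = 316.
With the tax collected from buyers, demand (in seller-price terms) shifts: Qd = 377 − (P + 34).
New equilibrium: buyers pay $88.2, producers receive $54.2, Q = 288.8. (Wedge: Pb − Ps = 34.)
Per-unit burden: buyers $27.2, producers $6.8.
Buyers take the larger share because demand is less price-elastic here (demand slope 1 vs supply slope 4).

Buyers bear the larger share: $27.2 per unit.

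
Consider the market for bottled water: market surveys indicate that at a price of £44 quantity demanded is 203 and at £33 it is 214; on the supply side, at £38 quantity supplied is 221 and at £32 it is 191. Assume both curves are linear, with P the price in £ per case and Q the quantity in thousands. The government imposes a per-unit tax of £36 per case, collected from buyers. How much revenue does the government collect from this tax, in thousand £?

Demand slope: (214 − 203)/(33 − 44) = -1, so Qd = 247 − P.
Supply slope: (191 − 221)/(32 − 38) = 5, so Qs = 5P + 31.
Before the tax: set 247 − P = 5P + 31 → P* = £36, Q* = 211.
With the tax collected from buyers, demand (in seller-price terms) shifts: Qd = 247 − (P + 36).
Solving gives Q = 181 with buyers paying £66 and sellers receiving £30 (the £36 wedge).
Revenue = t · Q = 36 · 181 = £6516.

Tax revenue = £6516 thousand.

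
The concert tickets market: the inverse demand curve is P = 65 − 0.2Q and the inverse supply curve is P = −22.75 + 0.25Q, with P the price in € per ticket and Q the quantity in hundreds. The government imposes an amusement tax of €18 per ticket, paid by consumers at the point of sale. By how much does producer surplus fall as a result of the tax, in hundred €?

Inverting to Q(P) form: Qd = 325 − 5P; Qs = 4P + 91.
Before the tax: set 325 − 5P = 4P + 91 → P* = €26, Q* = 195.
With the tax collected from consumers, demand (in seller-price terms) shifts: Qd = 325 − 5(P + 18).
Solving gives Q = 155 with consumers paying €34 and sellers receiving €16 (the €18 wedge).
ΔPS is the trapezoid between Q = 155 and Q = 195 of height €10: ½ · (195 + 155) · 10 = €1750.

Producer surplus falls by €1750 hundred.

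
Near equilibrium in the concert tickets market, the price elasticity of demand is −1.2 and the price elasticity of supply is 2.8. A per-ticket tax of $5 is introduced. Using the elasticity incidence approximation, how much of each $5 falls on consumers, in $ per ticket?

Incidence ratio: consumers' share ≈ εs / (εs + |εd|) = 2.8 / (2.8 + 1.2) = 0.7.
So consumers bear ≈ 0.7 × $5 = $3.5; sellers bear $1.5.

Consumers bear ≈ $3.5 per ticket.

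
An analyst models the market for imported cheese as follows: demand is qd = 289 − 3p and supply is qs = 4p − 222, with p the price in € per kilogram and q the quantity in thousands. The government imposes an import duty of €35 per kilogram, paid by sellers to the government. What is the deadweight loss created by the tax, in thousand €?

Deadweight loss = €1050 thousand.

Without the tax, 289 − 3p = 4p − 222 gives 7p = 511, so p* = €73 and q* = 70.
With the tax collected from sellers, supply shifts: qs = 4(p − 35) − 222.
Solving gives q = 10 with buyers paying €93 and sellers receiving €58 (the €35 wedge).
Quantity falls by |ΔQ| = |70 − 10| = 60.
DWL = ½ · t · |ΔQ| = ½ · 35 · 60 = €1050.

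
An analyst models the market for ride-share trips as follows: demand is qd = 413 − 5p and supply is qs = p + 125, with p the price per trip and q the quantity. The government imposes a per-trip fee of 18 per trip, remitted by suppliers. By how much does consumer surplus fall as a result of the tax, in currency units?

Without the tax, 413 − 5p = p + 125 gives 6p = 288, so p* = 48 and q* = 173.
With the tax collected from suppliers, supply shifts: qs = (p − 18) + 125.
Solving gives q = 158 with buyers paying 51 and suppliers receiving 33 (the 18 wedge).
ΔCS is the trapezoid between Q = 158 and Q = 173 of height 3: ½ · (173 + 158) · 3 = 496.5.

Consumer surplus falls by 496.5.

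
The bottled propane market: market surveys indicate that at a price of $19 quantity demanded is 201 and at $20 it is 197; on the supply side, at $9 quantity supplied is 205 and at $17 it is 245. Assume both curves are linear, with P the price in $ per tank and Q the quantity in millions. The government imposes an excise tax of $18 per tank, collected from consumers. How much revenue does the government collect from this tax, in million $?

Demand slope: (197 − 201)/(20 − 19) = -4, so Qd = 277 − 4P.
Supply slope: (245 − 205)/(17 − 9) = 5, so Qs = 5P + 160.
Before the tax: set 277 − 4P = 5P + 160 → P* = $13, Q* = 225.
With the tax collected from consumers, demand (in seller-price terms) shifts: Qd = 277 − 4(P + 18).
Solving gives Q = 185 with consumers paying $23 and suppliers receiving $5 (the $18 wedge).
Revenue = t · Q = 18 · 185 = $3330.

Tax revenue = $3330 million.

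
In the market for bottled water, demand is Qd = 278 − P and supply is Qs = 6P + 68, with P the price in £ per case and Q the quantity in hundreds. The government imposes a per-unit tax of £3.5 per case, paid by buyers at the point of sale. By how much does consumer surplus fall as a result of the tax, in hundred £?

Before the tax: set 278 − P = 6P + 68 → P* = £30, Q* = 248.
With the tax collected from buyers, demand (in seller-price terms) shifts: Qd = 278 − (P + 3.5).
New equilibrium: buyers pay £33, suppliers receive £29.5, Q = 245. (Wedge: Pb − Ps = 3.5.)
ΔCS is the trapezoid between Q = 245 and Q = 248 of height £3: ½ · (248 + 245) · 3 = £739.5.

Consumer surplus falls by £739.5 hundred.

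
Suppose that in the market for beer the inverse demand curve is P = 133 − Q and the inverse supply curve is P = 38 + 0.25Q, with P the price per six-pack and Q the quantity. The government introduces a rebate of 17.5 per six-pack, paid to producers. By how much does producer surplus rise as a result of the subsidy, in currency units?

Producer surplus rises by 290.5.

Rewrite in direct form: Qd = 133 − P and Qs = 4P − 152.
Before the subsidy: set 133 − P = 4P − 152 → P* = 57, Q* = 76.
With a per-unit subsidy paid to producers, each receives P + 17.5 per unit sold, so supply becomes Qs = 4(P + 17.5) − 152.
New equilibrium: consumers pay 43, producers receive 60.5, Q = 90. (Wedge: Pb − Ps = −17.5.)
ΔPS is the trapezoid between Q = 90 and Q = 76 of height 3.5: ½ · (76 + 90) · 3.5 = 290.5.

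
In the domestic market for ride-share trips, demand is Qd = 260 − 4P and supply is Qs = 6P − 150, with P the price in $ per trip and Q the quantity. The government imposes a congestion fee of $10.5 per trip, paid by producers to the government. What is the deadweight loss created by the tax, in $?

Deadweight loss = $132.3.

Before the tax: set 260 − 4P = 6P − 150 → P* = $41, Q* = 96.
With the tax collected from producers, supply shifts: Qs = 6(P − 10.5) − 150.
New equilibrium: buyers pay $47.3, producers receive $36.8, Q = 70.8. (Wedge: Pb − Ps = 10.5.)
Quantity falls by |ΔQ| = |96 − 70.8| = 25.2.
DWL = ½ · t · |ΔQ| = ½ · 10.5 · 25.2 = $132.3.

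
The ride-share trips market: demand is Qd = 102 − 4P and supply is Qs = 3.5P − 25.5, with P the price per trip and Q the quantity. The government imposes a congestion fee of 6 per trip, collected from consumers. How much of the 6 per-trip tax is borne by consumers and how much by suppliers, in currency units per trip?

Consumers bear 2.8 per trip; suppliers bear 3.2 per trip.

Before the tax: set 102 − 4P = 3.5P − 25.5 → P* = 17, Q* = 34.
With the tax collected from consumers, demand (in seller-price terms) shifts: Qd = 102 − 4(P + 6).
New equilibrium: consumers pay 19.8, suppliers receive 13.8, Q = 22.8. (Wedge: Pb − Ps = 6.)
Burden on consumers: 2.8; on suppliers: 3.2. (They sum to 6.)
The less price-elastic side of the market bears the larger share of a per-unit tax.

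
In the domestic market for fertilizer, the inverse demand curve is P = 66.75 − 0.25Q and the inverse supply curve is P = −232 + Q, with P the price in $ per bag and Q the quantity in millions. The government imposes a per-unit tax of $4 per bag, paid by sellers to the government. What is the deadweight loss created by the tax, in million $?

Deadweight loss = $6.4 million.

Rewrite in direct form: Qd = 267 − 4P and Qs = P + 232.
Without the tax, 267 − 4P = P + 232 gives 5P = 35, so P* = $7 and Q* = 239.
With the tax collected from sellers, supply shifts: Qs = (P − 4) + 232.
New equilibrium: buyers pay $7.8, sellers receive $3.8, Q = 235.8. (Wedge: Pb − Ps = 4.)
Quantity falls by |ΔQ| = |239 − 235.8| = 3.2.
DWL = ½ · t · |ΔQ| = ½ · 4 · 3.2 = $6.4.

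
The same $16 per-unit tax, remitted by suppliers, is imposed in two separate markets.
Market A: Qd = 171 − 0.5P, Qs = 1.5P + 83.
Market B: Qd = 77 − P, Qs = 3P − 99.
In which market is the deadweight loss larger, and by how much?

Market B, by $48.

Market A: pre-tax P* = $44, Q* = 149; post-tax Q = 143; deadweight loss = $48.
Market B: pre-tax P* = $44, Q* = 33; post-tax Q = 21; deadweight loss = $96.
Difference: $48 vs $96 → market B is larger by $48.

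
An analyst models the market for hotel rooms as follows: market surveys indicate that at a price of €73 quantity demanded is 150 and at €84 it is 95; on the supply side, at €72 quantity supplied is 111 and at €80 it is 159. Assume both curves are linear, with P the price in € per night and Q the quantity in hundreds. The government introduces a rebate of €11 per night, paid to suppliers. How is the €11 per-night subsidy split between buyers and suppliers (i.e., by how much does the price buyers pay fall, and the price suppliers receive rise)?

Buyers gain €6 per night; suppliers gain €5 per night.

Demand slope: (95 − 150)/(84 − 73) = -5, so Qd = 515 − 5P.
Supply slope: (159 − 111)/(80 − 72) = 6, so Qs = 6P − 321.
Before the subsidy: set 515 − 5P = 6P − 321 → P* = €76, Q* = 135.
With a per-unit subsidy paid to suppliers, each receives P + 11 per unit sold, so supply becomes Qs = 6(P + 11) − 321.
New equilibrium: buyers pay €70, suppliers receive €81, Q = 165. (Wedge: Pb − Ps = −11.)
Gain to buyers: €6; to suppliers: €5. (They sum to €11.)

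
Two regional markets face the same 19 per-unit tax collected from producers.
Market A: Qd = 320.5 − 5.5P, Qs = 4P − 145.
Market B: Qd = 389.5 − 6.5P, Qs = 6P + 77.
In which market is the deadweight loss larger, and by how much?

Market B, by 145.16.

Market A: pre-tax P* = 49, Q* = 51; post-tax Q = 7; deadweight loss = 418.
Market B: pre-tax P* = 25, Q* = 227; post-tax Q = 167.72; deadweight loss = 563.16.
Difference: 418 vs 563.16 → market B is larger by 145.16.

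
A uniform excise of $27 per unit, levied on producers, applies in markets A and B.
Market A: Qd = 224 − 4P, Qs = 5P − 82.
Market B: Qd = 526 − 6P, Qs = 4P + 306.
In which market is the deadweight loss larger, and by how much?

Market A: pre-tax P* = $34, Q* = 88; post-tax Q = 28; deadweight loss = $810.
Market B: pre-tax P* = $22, Q* = 394; post-tax Q = 329.2; deadweight loss = $874.8.
Difference: $810 vs $874.8 → market B is larger by $64.8.

Market B, by $64.8.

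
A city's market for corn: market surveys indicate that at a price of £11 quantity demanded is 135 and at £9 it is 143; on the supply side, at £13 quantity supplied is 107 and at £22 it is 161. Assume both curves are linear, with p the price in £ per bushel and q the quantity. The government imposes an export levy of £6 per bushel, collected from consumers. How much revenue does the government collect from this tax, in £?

Demand slope: (143 − 135)/(9 − 11) = -4, so qd = 179 − 4p.
Supply slope: (161 − 107)/(22 − 13) = 6, so qs = 6p + 29.
Without the tax, 179 − 4p = 6p + 29 gives 10p = 150, so p* = £15 and q* = 119.
With the tax collected from consumers, demand (in seller-price terms) shifts: qd = 179 − 4(p + 6).
New equilibrium: consumers pay £18.6, suppliers receive £12.6, q = 104.6. (Wedge: pb − ps = 6.)
Revenue = t · Q = 6 · 104.6 = £627.6.

Tax revenue = £627.6.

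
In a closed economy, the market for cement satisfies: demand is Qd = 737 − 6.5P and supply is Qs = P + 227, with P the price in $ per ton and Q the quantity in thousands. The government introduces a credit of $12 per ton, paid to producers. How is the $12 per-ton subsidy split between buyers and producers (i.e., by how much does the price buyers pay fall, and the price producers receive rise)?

Buyers gain $1.6 per ton; producers gain $10.4 per ton.

Without the subsidy, 737 − 6.5P = P + 227 gives 7.5P = 510, so P* = $68 and Q* = 295.
With a per-unit subsidy paid to producers, each receives P + 12 per unit sold, so supply becomes Qs = (P + 12) + 227.
Solving gives Q = 305.4 with buyers paying $66.4 and producers receiving $78.4 (the $12 wedge).
Gain to buyers: $1.6; to producers: $10.4. (They sum to $12.)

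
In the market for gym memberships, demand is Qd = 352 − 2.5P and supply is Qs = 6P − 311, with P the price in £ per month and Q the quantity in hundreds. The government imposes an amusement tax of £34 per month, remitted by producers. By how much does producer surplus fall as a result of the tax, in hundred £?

Without the tax, 352 − 2.5P = 6P − 311 gives 8.5P = 663, so P* = £78 and Q* = 157.
With the tax collected from producers, supply shifts: Qs = 6(P − 34) − 311.
Solving gives Q = 97 with buyers paying £102 and producers receiving £68 (the £34 wedge).
ΔPS is the trapezoid between Q = 97 and Q = 157 of height £10: ½ · (157 + 97) · 10 = £1270.

Producer surplus falls by £1270 hundred.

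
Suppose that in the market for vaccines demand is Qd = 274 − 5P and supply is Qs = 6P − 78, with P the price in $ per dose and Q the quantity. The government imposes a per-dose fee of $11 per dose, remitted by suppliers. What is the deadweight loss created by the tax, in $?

Deadweight loss = $165.

Without the tax, 274 − 5P = 6P − 78 gives 11P = 352, so P* = $32 and Q* = 114.
With the tax collected from suppliers, supply shifts: Qs = 6(P − 11) − 78.
Solving gives Q = 84 with consumers paying $38 and suppliers receiving $27 (the $11 wedge).
Quantity falls by |ΔQ| = |114 − 84| = 30.
DWL = ½ · t · |ΔQ| = ½ · 11 · 30 = $165.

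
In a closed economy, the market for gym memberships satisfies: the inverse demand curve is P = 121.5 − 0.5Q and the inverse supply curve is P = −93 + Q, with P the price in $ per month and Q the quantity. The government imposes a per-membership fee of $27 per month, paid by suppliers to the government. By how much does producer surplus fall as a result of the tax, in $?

Producer surplus falls by $2412.

Rewrite in direct form: Qd = 243 − 2P and Qs = P + 93.
Without the tax, 243 − 2P = P + 93 gives 3P = 150, so P* = $50 and Q* = 143.
With the tax collected from suppliers, supply shifts: Qs = (P − 27) + 93.
New equilibrium: buyers pay $59, suppliers receive $32, Q = 125. (Wedge: Pb − Ps = 27.)
ΔPS is the trapezoid between Q = 125 and Q = 143 of height $18: ½ · (143 + 125) · 18 = $2412.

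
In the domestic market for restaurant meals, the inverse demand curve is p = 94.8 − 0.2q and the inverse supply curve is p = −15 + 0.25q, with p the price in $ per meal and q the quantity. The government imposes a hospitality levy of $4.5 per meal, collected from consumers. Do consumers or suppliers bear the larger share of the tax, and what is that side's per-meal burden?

Suppliers bear the larger share: $2.5 per meal.

Inverting to q(p) form: qd = 474 − 5p; qs = 4p + 60.
Before the tax: set 474 − 5p = 4p + 60 → p* = $46, q* = 244.
With the tax collected from consumers, demand (in seller-price terms) shifts: qd = 474 − 5(p + 4.5).
New equilibrium: consumers pay $48, suppliers receive $43.5, q = 234. (Wedge: pb − ps = 4.5.)
Per-meal burden: consumers $2, suppliers $2.5.
Suppliers take the larger share because supply is less price-elastic here (demand slope 5 vs supply slope 4).
The less price-elastic side of the market bears the larger share of a per-unit tax.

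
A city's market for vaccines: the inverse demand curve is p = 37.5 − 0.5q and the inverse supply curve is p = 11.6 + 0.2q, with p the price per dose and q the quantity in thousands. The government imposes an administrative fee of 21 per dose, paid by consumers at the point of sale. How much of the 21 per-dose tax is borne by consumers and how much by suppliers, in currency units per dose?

Consumers bear 15 per dose; suppliers bear 6 per dose.

Rewrite in direct form: qd = 75 − 2p and qs = 5p − 58.
Before the tax: set 75 − 2p = 5p − 58 → p* = 19, q* = 37.
With the tax collected from consumers, demand (in seller-price terms) shifts: qd = 75 − 2(p + 21).
New equilibrium: consumers pay 34, suppliers receive 13, q = 7. (Wedge: pb − ps = 21.)
Burden on consumers: 15; on suppliers: 6. (They sum to 21.)
The less price-elastic side of the market bears the larger share of a per-unit tax.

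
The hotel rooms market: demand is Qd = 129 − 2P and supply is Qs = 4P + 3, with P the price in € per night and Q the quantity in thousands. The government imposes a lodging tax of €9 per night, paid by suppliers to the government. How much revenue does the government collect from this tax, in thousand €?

Tax revenue = €675 thousand.

Without the tax, 129 − 2P = 4P + 3 gives 6P = 126, so P* = €21 and Q* = 87.
With the tax collected from suppliers, supply shifts: Qs = 4(P − 9) + 3.
Solving gives Q = 75 with buyers paying €27 and suppliers receiving €18 (the €9 wedge).
Revenue = t · Q = 9 · 75 = €675.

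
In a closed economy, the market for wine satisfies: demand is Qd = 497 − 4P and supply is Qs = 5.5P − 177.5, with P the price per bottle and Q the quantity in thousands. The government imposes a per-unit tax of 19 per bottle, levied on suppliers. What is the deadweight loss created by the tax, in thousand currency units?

Deadweight loss = 418 thousand.

Before the tax: set 497 − 4P = 5.5P − 177.5 → P* = 71, Q* = 213.
With the tax collected from suppliers, supply shifts: Qs = 5.5(P − 19) − 177.5.
Solving gives Q = 169 with consumers paying 82 and suppliers receiving 63 (the 19 wedge).
Quantity falls by |ΔQ| = |213 − 169| = 44.
DWL = ½ · t · |ΔQ| = ½ · 19 · 44 = 418.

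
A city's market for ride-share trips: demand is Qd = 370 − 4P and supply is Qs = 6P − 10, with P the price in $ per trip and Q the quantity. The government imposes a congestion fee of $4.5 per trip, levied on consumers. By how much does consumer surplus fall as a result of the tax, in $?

Consumer surplus falls by $574.02.

Without the tax, 370 − 4P = 6P − 10 gives 10P = 380, so P* = $38 and Q* = 218.
With the tax collected from consumers, demand (in seller-price terms) shifts: Qd = 370 − 4(P + 4.5).
New equilibrium: consumers pay $40.7, sellers receive $36.2, Q = 207.2. (Wedge: Pb − Ps = 4.5.)
ΔCS is the trapezoid between Q = 207.2 and Q = 218 of height $2.7: ½ · (218 + 207.2) · 2.7 = $574.02.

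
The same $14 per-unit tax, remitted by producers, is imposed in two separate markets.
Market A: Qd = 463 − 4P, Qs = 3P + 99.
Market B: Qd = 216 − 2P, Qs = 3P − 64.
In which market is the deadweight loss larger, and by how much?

Market A: pre-tax P* = $52, Q* = 255; post-tax Q = 231; deadweight loss = $168.
Market B: pre-tax P* = $56, Q* = 104; post-tax Q = 87.2; deadweight loss = $117.6.
Difference: $168 vs $117.6 → market A is larger by $50.4.

Market A, by $50.4.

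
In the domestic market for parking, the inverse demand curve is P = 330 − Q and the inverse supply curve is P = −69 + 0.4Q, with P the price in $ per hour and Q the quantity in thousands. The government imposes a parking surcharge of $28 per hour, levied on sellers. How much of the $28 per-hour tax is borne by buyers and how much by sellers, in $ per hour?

Inverting to Q(P) form: Qd = 330 − P; Qs = 2.5P + 172.5.
Before the tax: set 330 − P = 2.5P + 172.5 → P* = $45, Q* = 285.
With the tax collected from sellers, supply shifts: Qs = 2.5(P − 28) + 172.5.
New equilibrium: buyers pay $65, sellers receive $37, Q = 265. (Wedge: Pb − Ps = 28.)
Burden on buyers: $20; on sellers: $8. (They sum to $28.)
The less price-elastic side of the market bears the larger share of a per-unit tax.

Buyers bear $20 per hour; sellers bear $8 per hour.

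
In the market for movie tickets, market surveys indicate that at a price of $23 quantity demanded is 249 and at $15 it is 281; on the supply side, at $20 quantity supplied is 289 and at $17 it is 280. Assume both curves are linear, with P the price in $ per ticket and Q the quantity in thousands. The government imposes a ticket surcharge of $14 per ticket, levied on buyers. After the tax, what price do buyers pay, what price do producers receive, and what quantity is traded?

Buyers pay $22; producers receive $8; quantity = 253.

Demand slope: (281 − 249)/(15 − 23) = -4, so Qd = 341 − 4P.
Supply slope: (280 − 289)/(17 − 20) = 3, so Qs = 3P + 229.
Without the tax, 341 − 4P = 3P + 229 gives 7P = 112, so P* = $16 and Q* = 277.
With the tax collected from buyers, demand (in seller-price terms) shifts: Qd = 341 − 4(P + 14).
Solving gives Q = 253 with buyers paying $22 and producers receiving $8 (the $14 wedge).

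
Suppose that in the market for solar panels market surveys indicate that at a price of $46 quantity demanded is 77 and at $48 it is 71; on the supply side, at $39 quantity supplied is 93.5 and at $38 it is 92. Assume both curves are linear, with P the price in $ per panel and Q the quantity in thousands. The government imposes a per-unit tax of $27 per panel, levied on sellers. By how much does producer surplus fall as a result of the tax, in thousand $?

Demand slope: (71 − 77)/(48 − 46) = -3, so Qd = 215 − 3P.
Supply slope: (92 − 93.5)/(38 − 39) = 1.5, so Qs = 1.5P + 35.
Before the tax: set 215 − 3P = 1.5P + 35 → P* = $40, Q* = 95.
With the tax collected from sellers, supply shifts: Qs = 1.5(P − 27) + 35.
Solving gives Q = 68 with buyers paying $49 and sellers receiving $22 (the $27 wedge).
ΔPS is the trapezoid between Q = 68 and Q = 95 of height $18: ½ · (95 + 68) · 18 = $1467.

Producer surplus falls by $1467 thousand.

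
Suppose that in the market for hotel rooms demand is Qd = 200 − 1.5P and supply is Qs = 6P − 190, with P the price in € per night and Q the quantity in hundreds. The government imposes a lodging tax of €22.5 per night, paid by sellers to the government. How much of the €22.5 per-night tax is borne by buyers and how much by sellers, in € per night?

Buyers bear €18 per night; sellers bear €4.5 per night.

Before the tax: set 200 − 1.5P = 6P − 190 → P* = €52, Q* = 122.
With the tax collected from sellers, supply shifts: Qs = 6(P − 22.5) − 190.
New equilibrium: buyers pay €70, sellers receive €47.5, Q = 95. (Wedge: Pb − Ps = 22.5.)
Burden on buyers: €18; on sellers: €4.5. (They sum to €22.5.)
The less price-elastic side of the market bears the larger share of a per-unit tax.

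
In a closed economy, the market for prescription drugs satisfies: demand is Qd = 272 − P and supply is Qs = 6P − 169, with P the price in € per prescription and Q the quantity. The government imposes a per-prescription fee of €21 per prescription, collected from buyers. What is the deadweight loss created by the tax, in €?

Deadweight loss = €189.

Before the tax: set 272 − P = 6P − 169 → P* = €63, Q* = 209.
With the tax collected from buyers, demand (in seller-price terms) shifts: Qd = 272 − (P + 21).
Solving gives Q = 191 with buyers paying €81 and suppliers receiving €60 (the €21 wedge).
Quantity falls by |ΔQ| = |209 − 191| = 18.
DWL = ½ · t · |ΔQ| = ½ · 21 · 18 = €189.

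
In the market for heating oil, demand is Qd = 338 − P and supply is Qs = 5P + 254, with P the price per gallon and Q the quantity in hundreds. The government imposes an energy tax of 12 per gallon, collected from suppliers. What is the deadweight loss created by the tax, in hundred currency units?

Deadweight loss = 60 hundred.

Before the tax: set 338 − P = 5P + 254 → P* = 14, Q* = 324.
With the tax collected from suppliers, supply shifts: Qs = 5(P − 12) + 254.
New equilibrium: buyers pay 24, suppliers receive 12, Q = 314. (Wedge: Pb − Ps = 12.)
Quantity falls by |ΔQ| = |324 − 314| = 10.
DWL = ½ · t · |ΔQ| = ½ · 12 · 10 = 60.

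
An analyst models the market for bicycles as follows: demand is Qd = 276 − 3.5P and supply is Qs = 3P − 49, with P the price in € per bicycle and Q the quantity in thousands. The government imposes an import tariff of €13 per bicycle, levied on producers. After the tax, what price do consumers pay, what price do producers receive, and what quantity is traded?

Consumers pay €56; producers receive €43; quantity = 80.

Before the tax: set 276 − 3.5P = 3P − 49 → P* = €50, Q* = 101.
With the tax collected from producers, supply shifts: Qs = 3(P − 13) − 49.
Solving gives Q = 80 with consumers paying €56 and producers receiving €43 (the €13 wedge).
The less price-elastic side of the market bears the larger share of a per-unit tax.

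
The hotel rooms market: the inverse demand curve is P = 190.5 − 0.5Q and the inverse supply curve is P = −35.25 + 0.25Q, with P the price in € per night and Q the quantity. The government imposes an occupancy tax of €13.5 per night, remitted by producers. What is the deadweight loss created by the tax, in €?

Inverting to Q(P) form: Qd = 381 − 2P; Qs = 4P + 141.
Without the tax, 381 − 2P = 4P + 141 gives 6P = 240, so P* = €40 and Q* = 301.
With the tax collected from producers, supply shifts: Qs = 4(P − 13.5) + 141.
Solving gives Q = 283 with buyers paying €49 and producers receiving €35.5 (the €13.5 wedge).
Quantity falls by |ΔQ| = |301 − 283| = 18.
DWL = ½ · t · |ΔQ| = ½ · 13.5 · 18 = €121.5.

Deadweight loss = €121.5.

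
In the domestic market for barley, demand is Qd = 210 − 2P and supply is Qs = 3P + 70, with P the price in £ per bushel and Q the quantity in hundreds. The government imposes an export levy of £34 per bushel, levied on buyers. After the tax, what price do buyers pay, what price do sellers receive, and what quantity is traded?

Before the tax: set 210 − 2P = 3P + 70 → P* = £28, Q* = 154.
With the tax collected from buyers, demand (in seller-price terms) shifts: Qd = 210 − 2(P + 34).
New equilibrium: buyers pay £48.4, sellers receive £14.4, Q = 113.2. (Wedge: Pb − Ps = 34.)

Buyers pay £48.4; sellers receive £14.4; quantity = 113.2.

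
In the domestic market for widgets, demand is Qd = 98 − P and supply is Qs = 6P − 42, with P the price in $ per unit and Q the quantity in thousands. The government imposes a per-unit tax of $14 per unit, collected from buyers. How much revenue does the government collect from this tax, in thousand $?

Tax revenue = $924 thousand.

Without the tax, 98 − P = 6P − 42 gives 7P = 140, so P* = $20 and Q* = 78.
With the tax collected from buyers, demand (in seller-price terms) shifts: Qd = 98 − (P + 14).
Solving gives Q = 66 with buyers paying $32 and producers receiving $18 (the $14 wedge).
Revenue = t · Q = 14 · 66 = $924.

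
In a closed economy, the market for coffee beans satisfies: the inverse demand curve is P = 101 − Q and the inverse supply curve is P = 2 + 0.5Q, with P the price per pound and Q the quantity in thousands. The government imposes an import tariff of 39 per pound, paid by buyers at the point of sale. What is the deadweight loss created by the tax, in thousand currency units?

Deadweight loss = 507 thousand.

Inverting to Q(P) form: Qd = 101 − P; Qs = 2P − 4.
Before the tax: set 101 − P = 2P − 4 → P* = 35, Q* = 66.
With the tax collected from buyers, demand (in seller-price terms) shifts: Qd = 101 − (P + 39).
New equilibrium: buyers pay 61, sellers receive 22, Q = 40. (Wedge: Pb − Ps = 39.)
Quantity falls by |ΔQ| = |66 − 40| = 26.
DWL = ½ · t · |ΔQ| = ½ · 39 · 26 = 507.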